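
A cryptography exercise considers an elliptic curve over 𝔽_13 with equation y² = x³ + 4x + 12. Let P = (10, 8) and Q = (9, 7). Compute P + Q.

(10, 8) + (9, 7). λ = (7 - 8)/(9 - 10) ≡ 12/12 mod 13. 12⁻¹ ≡ 12 (mod 13), so λ ≡ 1.
  x = λ² - 10 - 9 = 1 - 19 ≡ 8; y = λ·(10 - 8) - 8 ≡ 7. → (8, 7)

(8, 7)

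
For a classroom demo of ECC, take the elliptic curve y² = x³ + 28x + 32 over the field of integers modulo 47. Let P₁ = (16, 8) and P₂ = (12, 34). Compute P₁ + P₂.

(16, 8) + (12, 34). λ = (34 - 8)/(12 - 16) ≡ 26/43 mod 47. 43⁻¹ ≡ 35 (mod 47) since 43·35 = 1505 ≡ 1, so λ ≡ 17.
  x = λ² - 16 - 12 = 289 - 28 ≡ 26; y = λ·(16 - 26) - 8 ≡ 10. → (26, 10)

(26, 10)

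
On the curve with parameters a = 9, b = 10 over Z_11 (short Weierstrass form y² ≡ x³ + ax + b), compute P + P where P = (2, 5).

tangent at (2, 5): λ = (3·2² + 9)/(2·5) ≡ 10/10. 10⁻¹ ≡ 10 (mod 11) since 10·10 = 100 ≡ 1, so λ ≡ 10·10 ≡ 1.
  x = λ² - 2 - 2 = 1 - 4 ≡ 8; y = λ·(2 - 8) - 5 ≡ 0. → (8, 0)

(8, 0)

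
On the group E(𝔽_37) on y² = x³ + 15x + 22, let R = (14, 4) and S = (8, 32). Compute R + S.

(8, 5)

(14, 4) + (8, 32). λ = (32 - 4)/(8 - 14) ≡ 28/31 mod 37. 31⁻¹ ≡ 6 (mod 37) since 31·6 = 186 ≡ 1, so λ ≡ 20.
  x = λ² - 14 - 8 = 400 - 22 ≡ 8; y = λ·(14 - 8) - 4 ≡ 5. → (8, 5)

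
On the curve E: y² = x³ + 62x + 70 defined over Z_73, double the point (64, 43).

tangent at (64, 43): λ = (3·64² + 62)/(2·43) ≡ 13/13. 13⁻¹ ≡ 45 (mod 73), so λ ≡ 13·45 ≡ 1.
  x = λ² - 64 - 64 = 1 - 128 ≡ 19; y = λ·(64 - 19) - 43 ≡ 2. → (19, 2)

(19, 2)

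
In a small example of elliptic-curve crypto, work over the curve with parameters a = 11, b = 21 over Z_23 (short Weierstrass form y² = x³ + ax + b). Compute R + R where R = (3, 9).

(3, 14)

tangent at (3, 9): λ = (3·3² + 11)/(2·9) ≡ 15/18. 18⁻¹ ≡ 9 (mod 23) since 18·9 = 162 ≡ 1, so λ ≡ 15·9 ≡ 20.
  x = λ² - 3 - 3 = 400 - 6 ≡ 3; y = λ·(3 - 3) - 9 ≡ 14. → (3, 14)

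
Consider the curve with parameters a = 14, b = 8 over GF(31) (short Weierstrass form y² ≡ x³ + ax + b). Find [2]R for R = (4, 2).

tangent at (4, 2): λ = (3·4² + 14)/(2·2) ≡ 0/4. 4⁻¹ ≡ 8 (mod 31), so λ ≡ 0·8 ≡ 0.
  x = λ² - 4 - 4 = 0 - 8 ≡ 23; y = λ·(4 - 23) - 2 ≡ 29. → (23, 29)

(23, 29)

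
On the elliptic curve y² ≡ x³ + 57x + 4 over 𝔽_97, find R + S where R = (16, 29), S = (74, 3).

(16, 29) + (74, 3). λ = (3 - 29)/(74 - 16) ≡ 71/58 mod 97. 58⁻¹ ≡ 92 (mod 97), so λ ≡ 33.
  x = λ² - 16 - 74 = 1089 - 90 ≡ 29; y = λ·(16 - 29) - 29 ≡ 27. → (29, 27)

(29, 27)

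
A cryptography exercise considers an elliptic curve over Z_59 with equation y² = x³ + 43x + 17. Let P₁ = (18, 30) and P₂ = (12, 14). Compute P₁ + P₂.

(18, 30) + (12, 14). λ = (14 - 30)/(12 - 18) ≡ 43/53 mod 59. 53⁻¹ ≡ 49 (mod 59), so λ ≡ 42.
  x = λ² - 18 - 12 = 1764 - 30 ≡ 23; y = λ·(18 - 23) - 30 ≡ 55. → (23, 55)

(23, 55)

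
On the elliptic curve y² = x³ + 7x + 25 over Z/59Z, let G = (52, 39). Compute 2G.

tangent at (52, 39): λ = (3·52² + 7)/(2·39) ≡ 36/19. 19⁻¹ ≡ 28 (mod 59), so λ ≡ 36·28 ≡ 5.
  x = λ² - 52 - 52 = 25 - 104 ≡ 39; y = λ·(52 - 39) - 39 ≡ 26. → (39, 26)

(39, 26)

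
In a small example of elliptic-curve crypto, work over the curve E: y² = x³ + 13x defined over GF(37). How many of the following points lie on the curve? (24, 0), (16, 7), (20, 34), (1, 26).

2

(24, 0): 0² ≡ 0, rhs ≡ 2 → off.
(16, 7): 7² ≡ 12, rhs ≡ 12 → on.
(20, 34): 34² ≡ 9, rhs ≡ 9 → on.
(1, 26): 26² ≡ 10, rhs ≡ 14 → off.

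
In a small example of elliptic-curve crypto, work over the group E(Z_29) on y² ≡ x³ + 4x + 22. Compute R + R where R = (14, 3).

tangent at (14, 3): λ = (3·14² + 4)/(2·3) ≡ 12/6. 6⁻¹ ≡ 5 (mod 29), so λ ≡ 12·5 ≡ 2.
  x = λ² - 14 - 14 = 4 - 28 ≡ 5; y = λ·(14 - 5) - 3 ≡ 15. → (5, 15)

(5, 15)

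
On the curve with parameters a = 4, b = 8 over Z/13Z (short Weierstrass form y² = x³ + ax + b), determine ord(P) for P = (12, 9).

10

2P: tangent at (12, 9): λ = (3·12² + 4)/(2·9) ≡ 7/5. 5⁻¹ ≡ 8 (mod 13), so λ ≡ 7·8 ≡ 4.
  x = λ² - 12 - 12 = 16 - 24 ≡ 5; y = λ·(12 - 5) - 9 ≡ 6. → (5, 6)
3P: (5, 6) + (12, 9). λ = (9 - 6)/(12 - 5) ≡ 3/7 mod 13. 7⁻¹ ≡ 2 (mod 13) since 7·2 = 14 ≡ 1, so λ ≡ 6.
  x = λ² - 5 - 12 = 36 - 17 ≡ 6; y = λ·(5 - 6) - 6 ≡ 1. → (6, 1)
4P: (6, 1) + (12, 9). λ = (9 - 1)/(12 - 6) ≡ 8/6 mod 13. 6⁻¹ ≡ 11 (mod 13) since 6·11 = 66 ≡ 1, so λ ≡ 10.
  x = λ² - 6 - 12 = 100 - 18 ≡ 4; y = λ·(6 - 4) - 1 ≡ 6. → (4, 6)
5P: (4, 6) + (12, 9). λ = (9 - 6)/(12 - 4) ≡ 3/8 mod 13. 8⁻¹ ≡ 5 (mod 13) since 8·5 = 40 ≡ 1, so λ ≡ 2.
  x = λ² - 4 - 12 = 4 - 16 ≡ 1; y = λ·(4 - 1) - 6 ≡ 0. → (1, 0)
6P: (1, 0) + (12, 9). λ = (9 - 0)/(12 - 1) ≡ 9/11 mod 13. 11⁻¹ ≡ 6 (mod 13) since 11·6 = 66 ≡ 1, so λ ≡ 2.
  x = λ² - 1 - 12 = 4 - 13 ≡ 4; y = λ·(1 - 4) - 0 ≡ 7. → (4, 7)
7P: (4, 7) + (12, 9). λ = (9 - 7)/(12 - 4) ≡ 2/8 mod 13. 8⁻¹ ≡ 5 (mod 13), so λ ≡ 10.
  x = λ² - 4 - 12 = 100 - 16 ≡ 6; y = λ·(4 - 6) - 7 ≡ 12. → (6, 12)
8P: (6, 12) + (12, 9). λ = (9 - 12)/(12 - 6) ≡ 10/6 mod 13. 6⁻¹ ≡ 11 (mod 13), so λ ≡ 6.
  x = λ² - 6 - 12 = 36 - 18 ≡ 5; y = λ·(6 - 5) - 12 ≡ 7. → (5, 7)
9P: (5, 7) + (12, 9). λ = (9 - 7)/(12 - 5) ≡ 2/7 mod 13. 7⁻¹ ≡ 2 (mod 13) since 7·2 = 14 ≡ 1, so λ ≡ 4.
  x = λ² - 5 - 12 = 16 - 17 ≡ 12; y = λ·(5 - 12) - 7 ≡ 4. → (12, 4)
10P: (12, 4) + (12, 9): same x and y₁ ≡ -y₂, so the sum is ∞.
10P = ∞, so the order is 10.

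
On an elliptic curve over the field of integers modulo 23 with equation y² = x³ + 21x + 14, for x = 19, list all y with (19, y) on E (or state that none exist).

x³ + 21x + 14 = 7272 ≡ 4 (mod 23).
Square roots of 4 mod 23: 2 and 21 (since 2² = 4 ≡ 4).

2, 21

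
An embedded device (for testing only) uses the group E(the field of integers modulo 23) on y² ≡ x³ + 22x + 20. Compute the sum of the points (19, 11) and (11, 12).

(19, 11) + (11, 12). λ = (12 - 11)/(11 - 19) ≡ 1/15 mod 23. 15⁻¹ ≡ 20 (mod 23) since 15·20 = 300 ≡ 1, so λ ≡ 20.
  x = λ² - 19 - 11 = 400 - 30 ≡ 2; y = λ·(19 - 2) - 11 ≡ 7. → (2, 7)

(2, 7)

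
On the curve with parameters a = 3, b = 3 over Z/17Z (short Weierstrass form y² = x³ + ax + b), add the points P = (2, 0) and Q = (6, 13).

(10, 8)

(2, 0) + (6, 13). λ = (13 - 0)/(6 - 2) ≡ 13/4 mod 17. 4⁻¹ ≡ 13 (mod 17), so λ ≡ 16.
  x = λ² - 2 - 6 = 256 - 8 ≡ 10; y = λ·(2 - 10) - 0 ≡ 8. → (10, 8)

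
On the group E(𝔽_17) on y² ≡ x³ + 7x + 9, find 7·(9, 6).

(16, 16)

Write P = (9, 6).
Repeated addition: build up to 7P.
2P: tangent at (9, 6): λ = (3·9² + 7)/(2·6) ≡ 12/12. 12⁻¹ ≡ 10 (mod 17), so λ ≡ 12·10 ≡ 1.
  x = λ² - 9 - 9 = 1 - 18 ≡ 0; y = λ·(9 - 0) - 6 ≡ 3. → (0, 3)
3P: (0, 3) + (9, 6). λ = (6 - 3)/(9 - 0) ≡ 3/9 mod 17. 9⁻¹ ≡ 2 (mod 17) since 9·2 = 18 ≡ 1, so λ ≡ 6.
  x = λ² - 0 - 9 = 36 - 9 ≡ 10; y = λ·(0 - 10) - 3 ≡ 5. → (10, 5)
4P: (10, 5) + (9, 6). λ = (6 - 5)/(9 - 10) ≡ 1/16 mod 17. 16⁻¹ ≡ 16 (mod 17), so λ ≡ 16.
  x = λ² - 10 - 9 = 256 - 19 ≡ 16; y = λ·(10 - 16) - 5 ≡ 1. → (16, 1)
5P: (16, 1) + (9, 6). λ = (6 - 1)/(9 - 16) ≡ 5/10 mod 17. 10⁻¹ ≡ 12 (mod 17), so λ ≡ 9.
  x = λ² - 16 - 9 = 81 - 25 ≡ 5; y = λ·(16 - 5) - 1 ≡ 13. → (5, 13)
6P: (5, 13) + (9, 6). λ = (6 - 13)/(9 - 5) ≡ 10/4 mod 17. 4⁻¹ ≡ 13 (mod 17), so λ ≡ 11.
  x = λ² - 5 - 9 = 121 - 14 ≡ 5; y = λ·(5 - 5) - 13 ≡ 4. → (5, 4)
7P: (5, 4) + (9, 6). λ = (6 - 4)/(9 - 5) ≡ 2/4 mod 17. 4⁻¹ ≡ 13 (mod 17) since 4·13 = 52 ≡ 1, so λ ≡ 9.
  x = λ² - 5 - 9 = 81 - 14 ≡ 16; y = λ·(5 - 16) - 4 ≡ 16. → (16, 16)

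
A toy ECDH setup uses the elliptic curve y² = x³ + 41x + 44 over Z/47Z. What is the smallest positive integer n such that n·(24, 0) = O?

2P: (24, 0) + (24, 0): same x and y₁ ≡ -y₂, so the sum is O.
2P = O, so the order is 2.

2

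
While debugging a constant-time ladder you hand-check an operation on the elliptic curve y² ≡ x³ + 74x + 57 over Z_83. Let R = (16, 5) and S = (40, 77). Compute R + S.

(36, 18)

(16, 5) + (40, 77). λ = (77 - 5)/(40 - 16) ≡ 72/24 mod 83. 24⁻¹ ≡ 45 (mod 83), so λ ≡ 3.
  x = λ² - 16 - 40 = 9 - 56 ≡ 36; y = λ·(16 - 36) - 5 ≡ 18. → (36, 18)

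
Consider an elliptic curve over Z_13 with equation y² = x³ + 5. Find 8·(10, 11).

Write P = (10, 11).
Double-and-add on 8 = (1000)₂. Start with P = (10, 11) for the leading 1-bit.
double: tangent at (10, 11): λ = (3·10² + 0)/(2·11) ≡ 1/9. 9⁻¹ ≡ 3 (mod 13) since 9·3 = 27 ≡ 1, so λ ≡ 1·3 ≡ 3.
  x = λ² - 10 - 10 = 9 - 20 ≡ 2; y = λ·(10 - 2) - 11 ≡ 0. → (2, 0)
double: (2, 0) + (2, 0): same x and y₁ ≡ -y₂, so the sum is 𝒪.
double: 𝒪 + 𝒪 = 𝒪 (identity).

O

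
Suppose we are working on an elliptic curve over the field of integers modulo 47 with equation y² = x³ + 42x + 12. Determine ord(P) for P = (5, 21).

9

2P: tangent at (5, 21): λ = (3·5² + 42)/(2·21) ≡ 23/42. 42⁻¹ ≡ 28 (mod 47), so λ ≡ 23·28 ≡ 33.
  x = λ² - 5 - 5 = 1089 - 10 ≡ 45; y = λ·(5 - 45) - 21 ≡ 22. → (45, 22)
3P: (45, 22) + (5, 21). λ = (21 - 22)/(5 - 45) ≡ 46/7 mod 47. 7⁻¹ ≡ 27 (mod 47), so λ ≡ 20.
  x = λ² - 45 - 5 = 400 - 50 ≡ 21; y = λ·(45 - 21) - 22 ≡ 35. → (21, 35)
4P: (21, 35) + (5, 21). λ = (21 - 35)/(5 - 21) ≡ 33/31 mod 47. 31⁻¹ ≡ 44 (mod 47), so λ ≡ 42.
  x = λ² - 21 - 5 = 1764 - 26 ≡ 46; y = λ·(21 - 46) - 35 ≡ 43. → (46, 43)
5P: (46, 43) + (5, 21). λ = (21 - 43)/(5 - 46) ≡ 25/6 mod 47. 6⁻¹ ≡ 8 (mod 47) since 6·8 = 48 ≡ 1, so λ ≡ 12.
  x = λ² - 46 - 5 = 144 - 51 ≡ 46; y = λ·(46 - 46) - 43 ≡ 4. → (46, 4)
6P: (46, 4) + (5, 21). λ = (21 - 4)/(5 - 46) ≡ 17/6 mod 47. 6⁻¹ ≡ 8 (mod 47), so λ ≡ 42.
  x = λ² - 46 - 5 = 1764 - 51 ≡ 21; y = λ·(46 - 21) - 4 ≡ 12. → (21, 12)
7P: (21, 12) + (5, 21). λ = (21 - 12)/(5 - 21) ≡ 9/31 mod 47. 31⁻¹ ≡ 44 (mod 47), so λ ≡ 20.
  x = λ² - 21 - 5 = 400 - 26 ≡ 45; y = λ·(21 - 45) - 12 ≡ 25. → (45, 25)
8P: (45, 25) + (5, 21). λ = (21 - 25)/(5 - 45) ≡ 43/7 mod 47. 7⁻¹ ≡ 27 (mod 47) since 7·27 = 189 ≡ 1, so λ ≡ 33.
  x = λ² - 45 - 5 = 1089 - 50 ≡ 5; y = λ·(45 - 5) - 25 ≡ 26. → (5, 26)
9P: (5, 26) + (5, 21): same x and y₁ ≡ -y₂, so the sum is O.
9P = O, so the order is 9.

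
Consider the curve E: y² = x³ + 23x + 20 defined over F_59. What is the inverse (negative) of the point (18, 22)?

-(18, 22) = (18, -22 mod 59) = (18, 37).

(18, 37)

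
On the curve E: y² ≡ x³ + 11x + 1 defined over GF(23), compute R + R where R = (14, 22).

(1, 6)

tangent at (14, 22): λ = (3·14² + 11)/(2·22) ≡ 1/21. 21⁻¹ ≡ 11 (mod 23), so λ ≡ 1·11 ≡ 11.
  x = λ² - 14 - 14 = 121 - 28 ≡ 1; y = λ·(14 - 1) - 22 ≡ 6. → (1, 6)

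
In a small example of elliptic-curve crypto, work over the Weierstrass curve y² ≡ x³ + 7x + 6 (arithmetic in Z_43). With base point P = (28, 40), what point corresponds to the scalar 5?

(28, 40)

Repeated addition: build up to 5P.
2P: tangent at (28, 40): λ = (3·28² + 7)/(2·40) ≡ 37/37. 37⁻¹ ≡ 7 (mod 43), so λ ≡ 37·7 ≡ 1.
  x = λ² - 28 - 28 = 1 - 56 ≡ 31; y = λ·(28 - 31) - 40 ≡ 0. → (31, 0)
3P: (31, 0) + (28, 40). λ = (40 - 0)/(28 - 31) ≡ 40/40 mod 43. 40⁻¹ ≡ 14 (mod 43) since 40·14 = 560 ≡ 1, so λ ≡ 1.
  x = λ² - 31 - 28 = 1 - 59 ≡ 28; y = λ·(31 - 28) - 0 ≡ 3. → (28, 3)
4P: (28, 3) + (28, 40): same x and y₁ ≡ -y₂, so the sum is O.
5P: O + (28, 40) = (28, 40) (identity).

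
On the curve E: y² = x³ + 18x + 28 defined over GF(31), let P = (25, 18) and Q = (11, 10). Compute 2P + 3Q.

First 2P:
Repeated addition: build up to 2P.
2P: tangent at (25, 18): λ = (3·25² + 18)/(2·18) ≡ 2/5. 5⁻¹ ≡ 25 (mod 31), so λ ≡ 2·25 ≡ 19.
  x = λ² - 25 - 25 = 361 - 50 ≡ 1; y = λ·(25 - 1) - 18 ≡ 4. → (1, 4)
2P = (1, 4).
Next 3Q:
Repeated addition: build up to 3Q.
2Q: tangent at (11, 10): λ = (3·11² + 18)/(2·10) ≡ 9/20. 20⁻¹ ≡ 14 (mod 31) since 20·14 = 280 ≡ 1, so λ ≡ 9·14 ≡ 2.
  x = λ² - 11 - 11 = 4 - 22 ≡ 13; y = λ·(11 - 13) - 10 ≡ 17. → (13, 17)
3Q: (13, 17) + (11, 10). λ = (10 - 17)/(11 - 13) ≡ 24/29 mod 31. 29⁻¹ ≡ 15 (mod 31), so λ ≡ 19.
  x = λ² - 13 - 11 = 361 - 24 ≡ 27; y = λ·(13 - 27) - 17 ≡ 27. → (27, 27)
3Q = (27, 27).
Finally 2P + 3Q:
(1, 4) + (27, 27). λ = (27 - 4)/(27 - 1) ≡ 23/26 mod 31. 26⁻¹ ≡ 6 (mod 31) since 26·6 = 156 ≡ 1, so λ ≡ 14.
  x = λ² - 1 - 27 = 196 - 28 ≡ 13; y = λ·(1 - 13) - 4 ≡ 14. → (13, 14)

(13, 14)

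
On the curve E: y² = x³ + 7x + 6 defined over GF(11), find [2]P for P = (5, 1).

tangent at (5, 1): λ = (3·5² + 7)/(2·1) ≡ 5/2. 2⁻¹ ≡ 6 (mod 11), so λ ≡ 5·6 ≡ 8.
  x = λ² - 5 - 5 = 64 - 10 ≡ 10; y = λ·(5 - 10) - 1 ≡ 3. → (10, 3)

(10, 3)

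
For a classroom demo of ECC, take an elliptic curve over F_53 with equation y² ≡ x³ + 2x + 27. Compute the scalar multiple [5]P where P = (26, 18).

Double-and-add on 5 = (101)₂. Start with P = (26, 18) for the leading 1-bit.
double: tangent at (26, 18): λ = (3·26² + 2)/(2·18) ≡ 16/36. 36⁻¹ ≡ 28 (mod 53), so λ ≡ 16·28 ≡ 24.
  x = λ² - 26 - 26 = 576 - 52 ≡ 47; y = λ·(26 - 47) - 18 ≡ 8. → (47, 8)
double: tangent at (47, 8): λ = (3·47² + 2)/(2·8) ≡ 4/16. 16⁻¹ ≡ 10 (mod 53), so λ ≡ 4·10 ≡ 40.
  x = λ² - 47 - 47 = 1600 - 94 ≡ 22; y = λ·(47 - 22) - 8 ≡ 38. → (22, 38)
add P: (22, 38) + (26, 18). λ = (18 - 38)/(26 - 22) ≡ 33/4 mod 53. 4⁻¹ ≡ 40 (mod 53), so λ ≡ 48.
  x = λ² - 22 - 26 = 2304 - 48 ≡ 30; y = λ·(22 - 30) - 38 ≡ 2. → (30, 2)

(30, 2)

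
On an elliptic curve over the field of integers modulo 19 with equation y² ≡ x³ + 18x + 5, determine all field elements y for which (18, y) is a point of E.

x³ + 18x + 5 = 6161 ≡ 5 (mod 19).
Square roots of 5 mod 19: 9 and 10 (since 9² = 81 ≡ 5).

9, 10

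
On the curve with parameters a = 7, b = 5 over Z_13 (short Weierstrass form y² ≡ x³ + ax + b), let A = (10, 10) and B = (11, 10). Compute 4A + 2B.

O

First 4A:
Double-and-add on 4 = (100)₂. Start with A = (10, 10) for the leading 1-bit.
double: tangent at (10, 10): λ = (3·10² + 7)/(2·10) ≡ 8/7. 7⁻¹ ≡ 2 (mod 13), so λ ≡ 8·2 ≡ 3.
  x = λ² - 10 - 10 = 9 - 20 ≡ 2; y = λ·(10 - 2) - 10 ≡ 1. → (2, 1)
double: tangent at (2, 1): λ = (3·2² + 7)/(2·1) ≡ 6/2. 2⁻¹ ≡ 7 (mod 13) since 2·7 = 14 ≡ 1, so λ ≡ 6·7 ≡ 3.
  x = λ² - 2 - 2 = 9 - 4 ≡ 5; y = λ·(2 - 5) - 1 ≡ 3. → (5, 3)
4A = (5, 3).
Next 2B:
Repeated addition: build up to 2B.
2B: tangent at (11, 10): λ = (3·11² + 7)/(2·10) ≡ 6/7. 7⁻¹ ≡ 2 (mod 13) since 7·2 = 14 ≡ 1, so λ ≡ 6·2 ≡ 12.
  x = λ² - 11 - 11 = 144 - 22 ≡ 5; y = λ·(11 - 5) - 10 ≡ 10. → (5, 10)
2B = (5, 10).
Finally 4A + 2B:
(5, 3) + (5, 10): same x and y₁ ≡ -y₂, so the sum is O.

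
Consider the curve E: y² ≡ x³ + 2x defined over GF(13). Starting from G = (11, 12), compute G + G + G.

Repeated addition: build up to 3G.
2G: tangent at (11, 12): λ = (3·11² + 2)/(2·12) ≡ 1/11. 11⁻¹ ≡ 6 (mod 13), so λ ≡ 1·6 ≡ 6.
  x = λ² - 11 - 11 = 36 - 22 ≡ 1; y = λ·(11 - 1) - 12 ≡ 9. → (1, 9)
3G: (1, 9) + (11, 12). λ = (12 - 9)/(11 - 1) ≡ 3/10 mod 13. 10⁻¹ ≡ 4 (mod 13), so λ ≡ 12.
  x = λ² - 1 - 11 = 144 - 12 ≡ 2; y = λ·(1 - 2) - 9 ≡ 5. → (2, 5)

(2, 5)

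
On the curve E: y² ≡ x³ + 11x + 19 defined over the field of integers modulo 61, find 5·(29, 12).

(17, 42)

Write G = (29, 12).
Double-and-add on 5 = (101)₂. Start with G = (29, 12) for the leading 1-bit.
double: tangent at (29, 12): λ = (3·29² + 11)/(2·12) ≡ 33/24. 24⁻¹ ≡ 28 (mod 61) since 24·28 = 672 ≡ 1, so λ ≡ 33·28 ≡ 9.
  x = λ² - 29 - 29 = 81 - 58 ≡ 23; y = λ·(29 - 23) - 12 ≡ 42. → (23, 42)
double: tangent at (23, 42): λ = (3·23² + 11)/(2·42) ≡ 12/23. 23⁻¹ ≡ 8 (mod 61), so λ ≡ 12·8 ≡ 35.
  x = λ² - 23 - 23 = 1225 - 46 ≡ 20; y = λ·(23 - 20) - 42 ≡ 2. → (20, 2)
add G: (20, 2) + (29, 12). λ = (12 - 2)/(29 - 20) ≡ 10/9 mod 61. 9⁻¹ ≡ 34 (mod 61), so λ ≡ 35.
  x = λ² - 20 - 29 = 1225 - 49 ≡ 17; y = λ·(20 - 17) - 2 ≡ 42. → (17, 42)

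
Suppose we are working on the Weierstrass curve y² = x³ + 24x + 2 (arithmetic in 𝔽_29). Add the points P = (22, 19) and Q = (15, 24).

(15, 5)

(22, 19) + (15, 24). λ = (24 - 19)/(15 - 22) ≡ 5/22 mod 29. 22⁻¹ ≡ 4 (mod 29), so λ ≡ 20.
  x = λ² - 22 - 15 = 400 - 37 ≡ 15; y = λ·(22 - 15) - 19 ≡ 5. → (15, 5)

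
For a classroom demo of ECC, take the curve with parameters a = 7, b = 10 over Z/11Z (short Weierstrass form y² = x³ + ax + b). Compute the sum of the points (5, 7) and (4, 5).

(6, 2)

(5, 7) + (4, 5). λ = (5 - 7)/(4 - 5) ≡ 9/10 mod 11. 10⁻¹ ≡ 10 (mod 11), so λ ≡ 2.
  x = λ² - 5 - 4 = 4 - 9 ≡ 6; y = λ·(5 - 6) - 7 ≡ 2. → (6, 2)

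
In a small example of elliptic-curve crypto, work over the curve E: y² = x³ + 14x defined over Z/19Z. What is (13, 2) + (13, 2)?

(16, 11)

tangent at (13, 2): λ = (3·13² + 14)/(2·2) ≡ 8/4. 4⁻¹ ≡ 5 (mod 19), so λ ≡ 8·5 ≡ 2.
  x = λ² - 13 - 13 = 4 - 26 ≡ 16; y = λ·(13 - 16) - 2 ≡ 11. → (16, 11)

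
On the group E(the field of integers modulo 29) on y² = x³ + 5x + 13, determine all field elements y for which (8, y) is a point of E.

none

x³ + 5x + 13 = 565 ≡ 14 (mod 29).
14 is a non-residue mod 29; no y exists.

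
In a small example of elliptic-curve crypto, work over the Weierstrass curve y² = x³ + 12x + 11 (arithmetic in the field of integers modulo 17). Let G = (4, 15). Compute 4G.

Repeated addition: build up to 4G.
2G: tangent at (4, 15): λ = (3·4² + 12)/(2·15) ≡ 9/13. 13⁻¹ ≡ 4 (mod 17), so λ ≡ 9·4 ≡ 2.
  x = λ² - 4 - 4 = 4 - 8 ≡ 13; y = λ·(4 - 13) - 15 ≡ 1. → (13, 1)
3G: (13, 1) + (4, 15). λ = (15 - 1)/(4 - 13) ≡ 14/8 mod 17. 8⁻¹ ≡ 15 (mod 17), so λ ≡ 6.
  x = λ² - 13 - 4 = 36 - 17 ≡ 2; y = λ·(13 - 2) - 1 ≡ 14. → (2, 14)
4G: (2, 14) + (4, 15). λ = (15 - 14)/(4 - 2) ≡ 1/2 mod 17. 2⁻¹ ≡ 9 (mod 17) since 2·9 = 18 ≡ 1, so λ ≡ 9.
  x = λ² - 2 - 4 = 81 - 6 ≡ 7; y = λ·(2 - 7) - 14 ≡ 9. → (7, 9)

(7, 9)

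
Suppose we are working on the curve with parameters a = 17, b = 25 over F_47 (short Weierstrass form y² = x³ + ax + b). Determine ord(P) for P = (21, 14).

9

2P: tangent at (21, 14): λ = (3·21² + 17)/(2·14) ≡ 24/28. 28⁻¹ ≡ 42 (mod 47), so λ ≡ 24·42 ≡ 21.
  x = λ² - 21 - 21 = 441 - 42 ≡ 23; y = λ·(21 - 23) - 14 ≡ 38. → (23, 38)
3P: (23, 38) + (21, 14). λ = (14 - 38)/(21 - 23) ≡ 23/45 mod 47. 45⁻¹ ≡ 23 (mod 47) since 45·23 = 1035 ≡ 1, so λ ≡ 12.
  x = λ² - 23 - 21 = 144 - 44 ≡ 6; y = λ·(23 - 6) - 38 ≡ 25. → (6, 25)
4P: (6, 25) + (21, 14). λ = (14 - 25)/(21 - 6) ≡ 36/15 mod 47. 15⁻¹ ≡ 22 (mod 47) since 15·22 = 330 ≡ 1, so λ ≡ 40.
  x = λ² - 6 - 21 = 1600 - 27 ≡ 22; y = λ·(6 - 22) - 25 ≡ 40. → (22, 40)
5P: (22, 40) + (21, 14). λ = (14 - 40)/(21 - 22) ≡ 21/46 mod 47. 46⁻¹ ≡ 46 (mod 47), so λ ≡ 26.
  x = λ² - 22 - 21 = 676 - 43 ≡ 22; y = λ·(22 - 22) - 40 ≡ 7. → (22, 7)
6P: (22, 7) + (21, 14). λ = (14 - 7)/(21 - 22) ≡ 7/46 mod 47. 46⁻¹ ≡ 46 (mod 47), so λ ≡ 40.
  x = λ² - 22 - 21 = 1600 - 43 ≡ 6; y = λ·(22 - 6) - 7 ≡ 22. → (6, 22)
7P: (6, 22) + (21, 14). λ = (14 - 22)/(21 - 6) ≡ 39/15 mod 47. 15⁻¹ ≡ 22 (mod 47), so λ ≡ 12.
  x = λ² - 6 - 21 = 144 - 27 ≡ 23; y = λ·(6 - 23) - 22 ≡ 9. → (23, 9)
8P: (23, 9) + (21, 14). λ = (14 - 9)/(21 - 23) ≡ 5/45 mod 47. 45⁻¹ ≡ 23 (mod 47) since 45·23 = 1035 ≡ 1, so λ ≡ 21.
  x = λ² - 23 - 21 = 441 - 44 ≡ 21; y = λ·(23 - 21) - 9 ≡ 33. → (21, 33)
9P: (21, 33) + (21, 14): same x and y₁ ≡ -y₂, so the sum is the point at infinity.
9P = the point at infinity, so the order is 9.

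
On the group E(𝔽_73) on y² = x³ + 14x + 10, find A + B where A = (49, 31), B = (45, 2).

(49, 31) + (45, 2). λ = (2 - 31)/(45 - 49) ≡ 44/69 mod 73. 69⁻¹ ≡ 18 (mod 73), so λ ≡ 62.
  x = λ² - 49 - 45 = 3844 - 94 ≡ 27; y = λ·(49 - 27) - 31 ≡ 19. → (27, 19)

(27, 19)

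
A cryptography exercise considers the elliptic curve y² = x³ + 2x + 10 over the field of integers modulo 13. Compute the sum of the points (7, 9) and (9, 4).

(7, 9) + (9, 4). λ = (4 - 9)/(9 - 7) ≡ 8/2 mod 13. 2⁻¹ ≡ 7 (mod 13), so λ ≡ 4.
  x = λ² - 7 - 9 = 16 - 16 ≡ 0; y = λ·(7 - 0) - 9 ≡ 6. → (0, 6)

(0, 6)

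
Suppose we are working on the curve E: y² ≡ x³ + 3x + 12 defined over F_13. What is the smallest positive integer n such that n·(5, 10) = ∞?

2P: tangent at (5, 10): λ = (3·5² + 3)/(2·10) ≡ 0/7. 7⁻¹ ≡ 2 (mod 13) since 7·2 = 14 ≡ 1, so λ ≡ 0·2 ≡ 0.
  x = λ² - 5 - 5 = 0 - 10 ≡ 3; y = λ·(5 - 3) - 10 ≡ 3. → (3, 3)
3P: (3, 3) + (5, 10). λ = (10 - 3)/(5 - 3) ≡ 7/2 mod 13. 2⁻¹ ≡ 7 (mod 13), so λ ≡ 10.
  x = λ² - 3 - 5 = 100 - 8 ≡ 1; y = λ·(3 - 1) - 3 ≡ 4. → (1, 4)
4P: (1, 4) + (5, 10). λ = (10 - 4)/(5 - 1) ≡ 6/4 mod 13. 4⁻¹ ≡ 10 (mod 13) since 4·10 = 40 ≡ 1, so λ ≡ 8.
  x = λ² - 1 - 5 = 64 - 6 ≡ 6; y = λ·(1 - 6) - 4 ≡ 8. → (6, 8)
5P: (6, 8) + (5, 10). λ = (10 - 8)/(5 - 6) ≡ 2/12 mod 13. 12⁻¹ ≡ 12 (mod 13), so λ ≡ 11.
  x = λ² - 6 - 5 = 121 - 11 ≡ 6; y = λ·(6 - 6) - 8 ≡ 5. → (6, 5)
6P: (6, 5) + (5, 10). λ = (10 - 5)/(5 - 6) ≡ 5/12 mod 13. 12⁻¹ ≡ 12 (mod 13) since 12·12 = 144 ≡ 1, so λ ≡ 8.
  x = λ² - 6 - 5 = 64 - 11 ≡ 1; y = λ·(6 - 1) - 5 ≡ 9. → (1, 9)
7P: (1, 9) + (5, 10). λ = (10 - 9)/(5 - 1) ≡ 1/4 mod 13. 4⁻¹ ≡ 10 (mod 13) since 4·10 = 40 ≡ 1, so λ ≡ 10.
  x = λ² - 1 - 5 = 100 - 6 ≡ 3; y = λ·(1 - 3) - 9 ≡ 10. → (3, 10)
8P: (3, 10) + (5, 10). λ = (10 - 10)/(5 - 3) ≡ 0/2 mod 13. 2⁻¹ ≡ 7 (mod 13) since 2·7 = 14 ≡ 1, so λ ≡ 0.
  x = λ² - 3 - 5 = 0 - 8 ≡ 5; y = λ·(3 - 5) - 10 ≡ 3. → (5, 3)
9P: (5, 3) + (5, 10): same x and y₁ ≡ -y₂, so the sum is ∞.
9P = ∞, so the order is 9.

9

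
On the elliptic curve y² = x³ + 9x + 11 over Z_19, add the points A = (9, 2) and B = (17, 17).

(17, 2)

(9, 2) + (17, 17). λ = (17 - 2)/(17 - 9) ≡ 15/8 mod 19. 8⁻¹ ≡ 12 (mod 19), so λ ≡ 9.
  x = λ² - 9 - 17 = 81 - 26 ≡ 17; y = λ·(9 - 17) - 2 ≡ 2. → (17, 2)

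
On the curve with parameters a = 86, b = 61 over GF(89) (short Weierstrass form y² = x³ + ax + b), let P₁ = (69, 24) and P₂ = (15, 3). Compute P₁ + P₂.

(73, 14)

(69, 24) + (15, 3). λ = (3 - 24)/(15 - 69) ≡ 68/35 mod 89. 35⁻¹ ≡ 28 (mod 89), so λ ≡ 35.
  x = λ² - 69 - 15 = 1225 - 84 ≡ 73; y = λ·(69 - 73) - 24 ≡ 14. → (73, 14)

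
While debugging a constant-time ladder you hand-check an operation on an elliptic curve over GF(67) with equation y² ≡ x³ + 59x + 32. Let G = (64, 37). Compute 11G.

Double-and-add on 11 = (1011)₂. Start with G = (64, 37) for the leading 1-bit.
double: tangent at (64, 37): λ = (3·64² + 59)/(2·37) ≡ 19/7. 7⁻¹ ≡ 48 (mod 67), so λ ≡ 19·48 ≡ 41.
  x = λ² - 64 - 64 = 1681 - 128 ≡ 12; y = λ·(64 - 12) - 37 ≡ 18. → (12, 18)
double: tangent at (12, 18): λ = (3·12² + 59)/(2·18) ≡ 22/36. 36⁻¹ ≡ 54 (mod 67), so λ ≡ 22·54 ≡ 49.
  x = λ² - 12 - 12 = 2401 - 24 ≡ 32; y = λ·(12 - 32) - 18 ≡ 7. → (32, 7)
add G: (32, 7) + (64, 37). λ = (37 - 7)/(64 - 32) ≡ 30/32 mod 67. 32⁻¹ ≡ 44 (mod 67), so λ ≡ 47.
  x = λ² - 32 - 64 = 2209 - 96 ≡ 36; y = λ·(32 - 36) - 7 ≡ 6. → (36, 6)
double: tangent at (36, 6): λ = (3·36² + 59)/(2·6) ≡ 61/12. 12⁻¹ ≡ 28 (mod 67) since 12·28 = 336 ≡ 1, so λ ≡ 61·28 ≡ 33.
  x = λ² - 36 - 36 = 1089 - 72 ≡ 12; y = λ·(36 - 12) - 6 ≡ 49. → (12, 49)
add G: (12, 49) + (64, 37). λ = (37 - 49)/(64 - 12) ≡ 55/52 mod 67. 52⁻¹ ≡ 58 (mod 67) since 52·58 = 3016 ≡ 1, so λ ≡ 41.
  x = λ² - 12 - 64 = 1681 - 76 ≡ 64; y = λ·(12 - 64) - 49 ≡ 30. → (64, 30)

(64, 30)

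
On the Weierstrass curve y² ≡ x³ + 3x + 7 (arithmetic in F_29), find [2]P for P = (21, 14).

(22, 7)

tangent at (21, 14): λ = (3·21² + 3)/(2·14) ≡ 21/28. 28⁻¹ ≡ 28 (mod 29), so λ ≡ 21·28 ≡ 8.
  x = λ² - 21 - 21 = 64 - 42 ≡ 22; y = λ·(21 - 22) - 14 ≡ 7. → (22, 7)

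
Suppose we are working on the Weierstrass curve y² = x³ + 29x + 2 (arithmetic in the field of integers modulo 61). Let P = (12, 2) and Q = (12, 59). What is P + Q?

The two points share x = 12 and their y-coordinates satisfy 2 + 59 ≡ 0 (mod 61), so they are inverses. Their sum is the point at infinity.

O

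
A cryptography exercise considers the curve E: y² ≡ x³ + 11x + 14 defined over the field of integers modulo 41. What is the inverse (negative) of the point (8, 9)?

-(8, 9) = (8, -9 mod 41) = (8, 32).

(8, 32)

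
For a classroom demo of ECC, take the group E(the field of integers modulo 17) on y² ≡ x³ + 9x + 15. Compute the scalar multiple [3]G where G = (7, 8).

(13, 0)

Repeated addition: build up to 3G.
2G: tangent at (7, 8): λ = (3·7² + 9)/(2·8) ≡ 3/16. 16⁻¹ ≡ 16 (mod 17) since 16·16 = 256 ≡ 1, so λ ≡ 3·16 ≡ 14.
  x = λ² - 7 - 7 = 196 - 14 ≡ 12; y = λ·(7 - 12) - 8 ≡ 7. → (12, 7)
3G: (12, 7) + (7, 8). λ = (8 - 7)/(7 - 12) ≡ 1/12 mod 17. 12⁻¹ ≡ 10 (mod 17) since 12·10 = 120 ≡ 1, so λ ≡ 10.
  x = λ² - 12 - 7 = 100 - 19 ≡ 13; y = λ·(12 - 13) - 7 ≡ 0. → (13, 0)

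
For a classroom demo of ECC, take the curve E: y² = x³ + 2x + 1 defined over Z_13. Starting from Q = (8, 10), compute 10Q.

Repeated addition: build up to 10Q.
2Q: tangent at (8, 10): λ = (3·8² + 2)/(2·10) ≡ 12/7. 7⁻¹ ≡ 2 (mod 13), so λ ≡ 12·2 ≡ 11.
  x = λ² - 8 - 8 = 121 - 16 ≡ 1; y = λ·(8 - 1) - 10 ≡ 2. → (1, 2)
3Q: (1, 2) + (8, 10). λ = (10 - 2)/(8 - 1) ≡ 8/7 mod 13. 7⁻¹ ≡ 2 (mod 13) since 7·2 = 14 ≡ 1, so λ ≡ 3.
  x = λ² - 1 - 8 = 9 - 9 ≡ 0; y = λ·(1 - 0) - 2 ≡ 1. → (0, 1)
4Q: (0, 1) + (8, 10). λ = (10 - 1)/(8 - 0) ≡ 9/8 mod 13. 8⁻¹ ≡ 5 (mod 13) since 8·5 = 40 ≡ 1, so λ ≡ 6.
  x = λ² - 0 - 8 = 36 - 8 ≡ 2; y = λ·(0 - 2) - 1 ≡ 0. → (2, 0)
5Q: (2, 0) + (8, 10). λ = (10 - 0)/(8 - 2) ≡ 10/6 mod 13. 6⁻¹ ≡ 11 (mod 13), so λ ≡ 6.
  x = λ² - 2 - 8 = 36 - 10 ≡ 0; y = λ·(2 - 0) - 0 ≡ 12. → (0, 12)
6Q: (0, 12) + (8, 10). λ = (10 - 12)/(8 - 0) ≡ 11/8 mod 13. 8⁻¹ ≡ 5 (mod 13), so λ ≡ 3.
  x = λ² - 0 - 8 = 9 - 8 ≡ 1; y = λ·(0 - 1) - 12 ≡ 11. → (1, 11)
7Q: (1, 11) + (8, 10). λ = (10 - 11)/(8 - 1) ≡ 12/7 mod 13. 7⁻¹ ≡ 2 (mod 13) since 7·2 = 14 ≡ 1, so λ ≡ 11.
  x = λ² - 1 - 8 = 121 - 9 ≡ 8; y = λ·(1 - 8) - 11 ≡ 3. → (8, 3)
8Q: (8, 3) + (8, 10): same x and y₁ ≡ -y₂, so the sum is the point at infinity.
9Q: the point at infinity + (8, 10) = (8, 10) (identity).
10Q: tangent at (8, 10): λ = (3·8² + 2)/(2·10) ≡ 12/7. 7⁻¹ ≡ 2 (mod 13) since 7·2 = 14 ≡ 1, so λ ≡ 12·2 ≡ 11.
  x = λ² - 8 - 8 = 121 - 16 ≡ 1; y = λ·(8 - 1) - 10 ≡ 2. → (1, 2)

(1, 2)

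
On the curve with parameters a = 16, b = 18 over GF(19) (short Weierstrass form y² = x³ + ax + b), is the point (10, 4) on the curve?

y² = 4² ≡ 16; x³ + 16x + 18 = 1178 ≡ 0 (mod 19). 16 ≠ 0.

no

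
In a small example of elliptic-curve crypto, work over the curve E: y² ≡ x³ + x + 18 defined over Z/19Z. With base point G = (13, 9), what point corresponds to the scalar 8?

Repeated addition: build up to 8G.
2G: tangent at (13, 9): λ = (3·13² + 1)/(2·9) ≡ 14/18. 18⁻¹ ≡ 18 (mod 19), so λ ≡ 14·18 ≡ 5.
  x = λ² - 13 - 13 = 25 - 26 ≡ 18; y = λ·(13 - 18) - 9 ≡ 4. → (18, 4)
3G: (18, 4) + (13, 9). λ = (9 - 4)/(13 - 18) ≡ 5/14 mod 19. 14⁻¹ ≡ 15 (mod 19) since 14·15 = 210 ≡ 1, so λ ≡ 18.
  x = λ² - 18 - 13 = 324 - 31 ≡ 8; y = λ·(18 - 8) - 4 ≡ 5. → (8, 5)
4G: (8, 5) + (13, 9). λ = (9 - 5)/(13 - 8) ≡ 4/5 mod 19. 5⁻¹ ≡ 4 (mod 19) since 5·4 = 20 ≡ 1, so λ ≡ 16.
  x = λ² - 8 - 13 = 256 - 21 ≡ 7; y = λ·(8 - 7) - 5 ≡ 11. → (7, 11)
5G: (7, 11) + (13, 9). λ = (9 - 11)/(13 - 7) ≡ 17/6 mod 19. 6⁻¹ ≡ 16 (mod 19) since 6·16 = 96 ≡ 1, so λ ≡ 6.
  x = λ² - 7 - 13 = 36 - 20 ≡ 16; y = λ·(7 - 16) - 11 ≡ 11. → (16, 11)
6G: (16, 11) + (13, 9). λ = (9 - 11)/(13 - 16) ≡ 17/16 mod 19. 16⁻¹ ≡ 6 (mod 19), so λ ≡ 7.
  x = λ² - 16 - 13 = 49 - 29 ≡ 1; y = λ·(16 - 1) - 11 ≡ 18. → (1, 18)
7G: (1, 18) + (13, 9). λ = (9 - 18)/(13 - 1) ≡ 10/12 mod 19. 12⁻¹ ≡ 8 (mod 19) since 12·8 = 96 ≡ 1, so λ ≡ 4.
  x = λ² - 1 - 13 = 16 - 14 ≡ 2; y = λ·(1 - 2) - 18 ≡ 16. → (2, 16)
8G: (2, 16) + (13, 9). λ = (9 - 16)/(13 - 2) ≡ 12/11 mod 19. 11⁻¹ ≡ 7 (mod 19), so λ ≡ 8.
  x = λ² - 2 - 13 = 64 - 15 ≡ 11; y = λ·(2 - 11) - 16 ≡ 7. → (11, 7)

(11, 7)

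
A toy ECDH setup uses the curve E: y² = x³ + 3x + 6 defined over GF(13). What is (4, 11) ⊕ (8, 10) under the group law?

(4, 11) + (8, 10). λ = (10 - 11)/(8 - 4) ≡ 12/4 mod 13. 4⁻¹ ≡ 10 (mod 13), so λ ≡ 3.
  x = λ² - 4 - 8 = 9 - 12 ≡ 10; y = λ·(4 - 10) - 11 ≡ 10. → (10, 10)

(10, 10)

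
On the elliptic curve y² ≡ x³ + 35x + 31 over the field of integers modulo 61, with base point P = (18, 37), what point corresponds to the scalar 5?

(2, 29)

Double-and-add on 5 = (101)₂. Start with P = (18, 37) for the leading 1-bit.
double: tangent at (18, 37): λ = (3·18² + 35)/(2·37) ≡ 31/13. 13⁻¹ ≡ 47 (mod 61) since 13·47 = 611 ≡ 1, so λ ≡ 31·47 ≡ 54.
  x = λ² - 18 - 18 = 2916 - 36 ≡ 13; y = λ·(18 - 13) - 37 ≡ 50. → (13, 50)
double: tangent at (13, 50): λ = (3·13² + 35)/(2·50) ≡ 54/39. 39⁻¹ ≡ 36 (mod 61), so λ ≡ 54·36 ≡ 53.
  x = λ² - 13 - 13 = 2809 - 26 ≡ 38; y = λ·(13 - 38) - 50 ≡ 28. → (38, 28)
add P: (38, 28) + (18, 37). λ = (37 - 28)/(18 - 38) ≡ 9/41 mod 61. 41⁻¹ ≡ 3 (mod 61) since 41·3 = 123 ≡ 1, so λ ≡ 27.
  x = λ² - 38 - 18 = 729 - 56 ≡ 2; y = λ·(38 - 2) - 28 ≡ 29. → (2, 29)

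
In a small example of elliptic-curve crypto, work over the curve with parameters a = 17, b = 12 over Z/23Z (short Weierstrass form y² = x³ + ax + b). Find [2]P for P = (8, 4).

tangent at (8, 4): λ = (3·8² + 17)/(2·4) ≡ 2/8. 8⁻¹ ≡ 3 (mod 23), so λ ≡ 2·3 ≡ 6.
  x = λ² - 8 - 8 = 36 - 16 ≡ 20; y = λ·(8 - 20) - 4 ≡ 16. → (20, 16)

(20, 16)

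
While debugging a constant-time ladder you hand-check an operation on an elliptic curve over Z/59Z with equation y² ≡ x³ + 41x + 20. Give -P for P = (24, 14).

-(24, 14) = (24, -14 mod 59) = (24, 45).

(24, 45)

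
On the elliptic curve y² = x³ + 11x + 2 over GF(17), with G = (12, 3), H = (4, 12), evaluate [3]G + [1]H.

First 3G:
Repeated addition: build up to 3G.
2G: tangent at (12, 3): λ = (3·12² + 11)/(2·3) ≡ 1/6. 6⁻¹ ≡ 3 (mod 17) since 6·3 = 18 ≡ 1, so λ ≡ 1·3 ≡ 3.
  x = λ² - 12 - 12 = 9 - 24 ≡ 2; y = λ·(12 - 2) - 3 ≡ 10. → (2, 10)
3G: (2, 10) + (12, 3). λ = (3 - 10)/(12 - 2) ≡ 10/10 mod 17. 10⁻¹ ≡ 12 (mod 17) since 10·12 = 120 ≡ 1, so λ ≡ 1.
  x = λ² - 2 - 12 = 1 - 14 ≡ 4; y = λ·(2 - 4) - 10 ≡ 5. → (4, 5)
3G = (4, 5).
Finally 3G + H:
(4, 5) + (4, 12): same x and y₁ ≡ -y₂, so the sum is ∞.

O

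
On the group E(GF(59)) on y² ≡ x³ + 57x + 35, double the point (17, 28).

(17, 31)

tangent at (17, 28): λ = (3·17² + 57)/(2·28) ≡ 39/56. 56⁻¹ ≡ 39 (mod 59), so λ ≡ 39·39 ≡ 46.
  x = λ² - 17 - 17 = 2116 - 34 ≡ 17; y = λ·(17 - 17) - 28 ≡ 31. → (17, 31)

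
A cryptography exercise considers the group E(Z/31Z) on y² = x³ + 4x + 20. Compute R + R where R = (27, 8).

tangent at (27, 8): λ = (3·27² + 4)/(2·8) ≡ 21/16. 16⁻¹ ≡ 2 (mod 31) since 16·2 = 32 ≡ 1, so λ ≡ 21·2 ≡ 11.
  x = λ² - 27 - 27 = 121 - 54 ≡ 5; y = λ·(27 - 5) - 8 ≡ 17. → (5, 17)

(5, 17)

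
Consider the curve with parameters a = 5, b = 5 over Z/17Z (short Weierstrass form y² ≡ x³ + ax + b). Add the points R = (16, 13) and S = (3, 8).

(7, 14)

(16, 13) + (3, 8). λ = (8 - 13)/(3 - 16) ≡ 12/4 mod 17. 4⁻¹ ≡ 13 (mod 17), so λ ≡ 3.
  x = λ² - 16 - 3 = 9 - 19 ≡ 7; y = λ·(16 - 7) - 13 ≡ 14. → (7, 14)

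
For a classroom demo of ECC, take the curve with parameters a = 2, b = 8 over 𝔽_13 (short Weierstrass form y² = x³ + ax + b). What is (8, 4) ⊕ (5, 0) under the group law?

(9, 12)

(8, 4) + (5, 0). λ = (0 - 4)/(5 - 8) ≡ 9/10 mod 13. 10⁻¹ ≡ 4 (mod 13) since 10·4 = 40 ≡ 1, so λ ≡ 10.
  x = λ² - 8 - 5 = 100 - 13 ≡ 9; y = λ·(8 - 9) - 4 ≡ 12. → (9, 12)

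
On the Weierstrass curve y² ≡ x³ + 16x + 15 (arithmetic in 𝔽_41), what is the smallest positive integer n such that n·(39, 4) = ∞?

5

2P: tangent at (39, 4): λ = (3·39² + 16)/(2·4) ≡ 28/8. 8⁻¹ ≡ 36 (mod 41) since 8·36 = 288 ≡ 1, so λ ≡ 28·36 ≡ 24.
  x = λ² - 39 - 39 = 576 - 78 ≡ 6; y = λ·(39 - 6) - 4 ≡ 9. → (6, 9)
3P: (6, 9) + (39, 4). λ = (4 - 9)/(39 - 6) ≡ 36/33 mod 41. 33⁻¹ ≡ 5 (mod 41) since 33·5 = 165 ≡ 1, so λ ≡ 16.
  x = λ² - 6 - 39 = 256 - 45 ≡ 6; y = λ·(6 - 6) - 9 ≡ 32. → (6, 32)
4P: (6, 32) + (39, 4). λ = (4 - 32)/(39 - 6) ≡ 13/33 mod 41. 33⁻¹ ≡ 5 (mod 41) since 33·5 = 165 ≡ 1, so λ ≡ 24.
  x = λ² - 6 - 39 = 576 - 45 ≡ 39; y = λ·(6 - 39) - 32 ≡ 37. → (39, 37)
5P: (39, 37) + (39, 4): same x and y₁ ≡ -y₂, so the sum is ∞.
5P = ∞, so the order is 5.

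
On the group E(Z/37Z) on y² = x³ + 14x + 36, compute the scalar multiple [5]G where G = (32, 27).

Double-and-add on 5 = (101)₂. Start with G = (32, 27) for the leading 1-bit.
double: tangent at (32, 27): λ = (3·32² + 14)/(2·27) ≡ 15/17. 17⁻¹ ≡ 24 (mod 37), so λ ≡ 15·24 ≡ 27.
  x = λ² - 32 - 32 = 729 - 64 ≡ 36; y = λ·(32 - 36) - 27 ≡ 13. → (36, 13)
double: tangent at (36, 13): λ = (3·36² + 14)/(2·13) ≡ 17/26. 26⁻¹ ≡ 10 (mod 37) since 26·10 = 260 ≡ 1, so λ ≡ 17·10 ≡ 22.
  x = λ² - 36 - 36 = 484 - 72 ≡ 5; y = λ·(36 - 5) - 13 ≡ 3. → (5, 3)
add G: (5, 3) + (32, 27). λ = (27 - 3)/(32 - 5) ≡ 24/27 mod 37. 27⁻¹ ≡ 11 (mod 37) since 27·11 = 297 ≡ 1, so λ ≡ 5.
  x = λ² - 5 - 32 = 25 - 37 ≡ 25; y = λ·(5 - 25) - 3 ≡ 8. → (25, 8)

(25, 8)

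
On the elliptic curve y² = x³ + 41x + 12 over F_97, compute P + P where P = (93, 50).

tangent at (93, 50): λ = (3·93² + 41)/(2·50) ≡ 89/3. 3⁻¹ ≡ 65 (mod 97), so λ ≡ 89·65 ≡ 62.
  x = λ² - 93 - 93 = 3844 - 186 ≡ 69; y = λ·(93 - 69) - 50 ≡ 80. → (69, 80)

(69, 80)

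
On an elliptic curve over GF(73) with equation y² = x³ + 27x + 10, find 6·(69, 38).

(23, 13)

Write Q = (69, 38).
Double-and-add on 6 = (110)₂. Start with Q = (69, 38) for the leading 1-bit.
double: tangent at (69, 38): λ = (3·69² + 27)/(2·38) ≡ 2/3. 3⁻¹ ≡ 49 (mod 73), so λ ≡ 2·49 ≡ 25.
  x = λ² - 69 - 69 = 625 - 138 ≡ 49; y = λ·(69 - 49) - 38 ≡ 24. → (49, 24)
add Q: (49, 24) + (69, 38). λ = (38 - 24)/(69 - 49) ≡ 14/20 mod 73. 20⁻¹ ≡ 11 (mod 73), so λ ≡ 8.
  x = λ² - 49 - 69 = 64 - 118 ≡ 19; y = λ·(49 - 19) - 24 ≡ 70. → (19, 70)
double: tangent at (19, 70): λ = (3·19² + 27)/(2·70) ≡ 15/67. 67⁻¹ ≡ 12 (mod 73), so λ ≡ 15·12 ≡ 34.
  x = λ² - 19 - 19 = 1156 - 38 ≡ 23; y = λ·(19 - 23) - 70 ≡ 13. → (23, 13)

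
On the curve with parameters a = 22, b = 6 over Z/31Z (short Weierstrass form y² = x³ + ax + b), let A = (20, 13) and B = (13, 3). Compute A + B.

(7, 10)

(20, 13) + (13, 3). λ = (3 - 13)/(13 - 20) ≡ 21/24 mod 31. 24⁻¹ ≡ 22 (mod 31) since 24·22 = 528 ≡ 1, so λ ≡ 28.
  x = λ² - 20 - 13 = 784 - 33 ≡ 7; y = λ·(20 - 7) - 13 ≡ 10. → (7, 10)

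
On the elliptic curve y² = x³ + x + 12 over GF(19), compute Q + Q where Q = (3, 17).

tangent at (3, 17): λ = (3·3² + 1)/(2·17) ≡ 9/15. 15⁻¹ ≡ 14 (mod 19), so λ ≡ 9·14 ≡ 12.
  x = λ² - 3 - 3 = 144 - 6 ≡ 5; y = λ·(3 - 5) - 17 ≡ 16. → (5, 16)

(5, 16)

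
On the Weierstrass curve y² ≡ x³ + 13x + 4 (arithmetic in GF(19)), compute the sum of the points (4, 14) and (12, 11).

(7, 18)

(4, 14) + (12, 11). λ = (11 - 14)/(12 - 4) ≡ 16/8 mod 19. 8⁻¹ ≡ 12 (mod 19), so λ ≡ 2.
  x = λ² - 4 - 12 = 4 - 16 ≡ 7; y = λ·(4 - 7) - 14 ≡ 18. → (7, 18)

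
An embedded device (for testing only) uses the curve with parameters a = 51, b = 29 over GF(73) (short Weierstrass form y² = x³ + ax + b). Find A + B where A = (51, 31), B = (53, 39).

(58, 14)

(51, 31) + (53, 39). λ = (39 - 31)/(53 - 51) ≡ 8/2 mod 73. 2⁻¹ ≡ 37 (mod 73), so λ ≡ 4.
  x = λ² - 51 - 53 = 16 - 104 ≡ 58; y = λ·(51 - 58) - 31 ≡ 14. → (58, 14)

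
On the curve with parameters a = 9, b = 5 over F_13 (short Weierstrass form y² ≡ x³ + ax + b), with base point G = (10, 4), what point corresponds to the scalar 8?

(10, 9)

Repeated addition: build up to 8G.
2G: tangent at (10, 4): λ = (3·10² + 9)/(2·4) ≡ 10/8. 8⁻¹ ≡ 5 (mod 13), so λ ≡ 10·5 ≡ 11.
  x = λ² - 10 - 10 = 121 - 20 ≡ 10; y = λ·(10 - 10) - 4 ≡ 9. → (10, 9)
3G: (10, 9) + (10, 4): same x and y₁ ≡ -y₂, so the sum is O.
4G: O + (10, 4) = (10, 4) (identity).
5G: tangent at (10, 4): λ = (3·10² + 9)/(2·4) ≡ 10/8. 8⁻¹ ≡ 5 (mod 13) since 8·5 = 40 ≡ 1, so λ ≡ 10·5 ≡ 11.
  x = λ² - 10 - 10 = 121 - 20 ≡ 10; y = λ·(10 - 10) - 4 ≡ 9. → (10, 9)
6G: (10, 9) + (10, 4): same x and y₁ ≡ -y₂, so the sum is O.
7G: O + (10, 4) = (10, 4) (identity).
8G: tangent at (10, 4): λ = (3·10² + 9)/(2·4) ≡ 10/8. 8⁻¹ ≡ 5 (mod 13), so λ ≡ 10·5 ≡ 11.
  x = λ² - 10 - 10 = 121 - 20 ≡ 10; y = λ·(10 - 10) - 4 ≡ 9. → (10, 9)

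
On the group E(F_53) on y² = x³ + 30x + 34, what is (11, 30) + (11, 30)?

(16, 30)

tangent at (11, 30): λ = (3·11² + 30)/(2·30) ≡ 22/7. 7⁻¹ ≡ 38 (mod 53) since 7·38 = 266 ≡ 1, so λ ≡ 22·38 ≡ 41.
  x = λ² - 11 - 11 = 1681 - 22 ≡ 16; y = λ·(11 - 16) - 30 ≡ 30. → (16, 30)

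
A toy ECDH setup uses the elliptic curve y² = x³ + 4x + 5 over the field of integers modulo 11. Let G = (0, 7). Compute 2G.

tangent at (0, 7): λ = (3·0² + 4)/(2·7) ≡ 4/3. 3⁻¹ ≡ 4 (mod 11) since 3·4 = 12 ≡ 1, so λ ≡ 4·4 ≡ 5.
  x = λ² - 0 - 0 = 25 - 0 ≡ 3; y = λ·(0 - 3) - 7 ≡ 0. → (3, 0)

(3, 0)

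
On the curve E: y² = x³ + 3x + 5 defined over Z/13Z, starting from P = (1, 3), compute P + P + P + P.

Double-and-add on 4 = (100)₂. Start with P = (1, 3) for the leading 1-bit.
double: tangent at (1, 3): λ = (3·1² + 3)/(2·3) ≡ 6/6. 6⁻¹ ≡ 11 (mod 13), so λ ≡ 6·11 ≡ 1.
  x = λ² - 1 - 1 = 1 - 2 ≡ 12; y = λ·(1 - 12) - 3 ≡ 12. → (12, 12)
double: tangent at (12, 12): λ = (3·12² + 3)/(2·12) ≡ 6/11. 11⁻¹ ≡ 6 (mod 13) since 11·6 = 66 ≡ 1, so λ ≡ 6·6 ≡ 10.
  x = λ² - 12 - 12 = 100 - 24 ≡ 11; y = λ·(12 - 11) - 12 ≡ 11. → (11, 11)

(11, 11)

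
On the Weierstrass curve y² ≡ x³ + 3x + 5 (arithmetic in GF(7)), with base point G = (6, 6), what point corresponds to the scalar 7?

O

Repeated addition: build up to 7G.
2G: tangent at (6, 6): λ = (3·6² + 3)/(2·6) ≡ 6/5. 5⁻¹ ≡ 3 (mod 7) since 5·3 = 15 ≡ 1, so λ ≡ 6·3 ≡ 4.
  x = λ² - 6 - 6 = 16 - 12 ≡ 4; y = λ·(6 - 4) - 6 ≡ 2. → (4, 2)
3G: (4, 2) + (6, 6). λ = (6 - 2)/(6 - 4) ≡ 4/2 mod 7. 2⁻¹ ≡ 4 (mod 7) since 2·4 = 8 ≡ 1, so λ ≡ 2.
  x = λ² - 4 - 6 = 4 - 10 ≡ 1; y = λ·(4 - 1) - 2 ≡ 4. → (1, 4)
4G: (1, 4) + (6, 6). λ = (6 - 4)/(6 - 1) ≡ 2/5 mod 7. 5⁻¹ ≡ 3 (mod 7), so λ ≡ 6.
  x = λ² - 1 - 6 = 36 - 7 ≡ 1; y = λ·(1 - 1) - 4 ≡ 3. → (1, 3)
5G: (1, 3) + (6, 6). λ = (6 - 3)/(6 - 1) ≡ 3/5 mod 7. 5⁻¹ ≡ 3 (mod 7) since 5·3 = 15 ≡ 1, so λ ≡ 2.
  x = λ² - 1 - 6 = 4 - 7 ≡ 4; y = λ·(1 - 4) - 3 ≡ 5. → (4, 5)
6G: (4, 5) + (6, 6). λ = (6 - 5)/(6 - 4) ≡ 1/2 mod 7. 2⁻¹ ≡ 4 (mod 7), so λ ≡ 4.
  x = λ² - 4 - 6 = 16 - 10 ≡ 6; y = λ·(4 - 6) - 5 ≡ 1. → (6, 1)
7G: (6, 1) + (6, 6): same x and y₁ ≡ -y₂, so the sum is ∞.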